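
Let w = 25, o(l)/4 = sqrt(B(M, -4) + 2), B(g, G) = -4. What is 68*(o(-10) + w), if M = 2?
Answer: 1700 + 272*I*sqrt(2) ≈ 1700.0 + 384.67*I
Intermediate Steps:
o(l) = 4*I*sqrt(2) (o(l) = 4*sqrt(-4 + 2) = 4*sqrt(-2) = 4*(I*sqrt(2)) = 4*I*sqrt(2))
68*(o(-10) + w) = 68*(4*I*sqrt(2) + 25) = 68*(25 + 4*I*sqrt(2)) = 1700 + 272*I*sqrt(2)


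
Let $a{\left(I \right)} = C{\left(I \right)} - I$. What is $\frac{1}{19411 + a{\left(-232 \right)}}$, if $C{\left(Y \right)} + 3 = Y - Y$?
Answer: $\frac{1}{19640} \approx 5.0917 \cdot 10^{-5}$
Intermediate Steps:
$C{\left(Y \right)} = -3$ ($C{\left(Y \right)} = -3 + \left(Y - Y\right) = -3 + 0 = -3$)
$a{\left(I \right)} = -3 - I$
$\frac{1}{19411 + a{\left(-232 \right)}} = \frac{1}{19411 - -229} = \frac{1}{19411 + \left(-3 + 232\right)} = \frac{1}{19411 + 229} = \frac{1}{19640}$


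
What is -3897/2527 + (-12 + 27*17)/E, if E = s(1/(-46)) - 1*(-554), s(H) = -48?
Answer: -842313/1278662 ≈ -0.65875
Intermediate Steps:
E = 506 (E = -48 - 1*(-554) = -48 + 554 = 506)
-3897/2527 + (-12 + 27*17)/E = -3897/2527 + (-12 + 27*17)/506 = -3897*1/2527 + (-12 + 459)*(1/506) = -3897/2527 + 447*(1/506) = -3897/2527 + 447/506 = -842313/1278662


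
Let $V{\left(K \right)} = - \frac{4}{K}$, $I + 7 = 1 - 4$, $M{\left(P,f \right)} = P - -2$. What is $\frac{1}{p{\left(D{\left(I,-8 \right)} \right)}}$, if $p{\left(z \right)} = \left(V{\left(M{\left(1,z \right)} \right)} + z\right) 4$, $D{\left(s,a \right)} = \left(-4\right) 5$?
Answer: $- \frac{3}{256} \approx -0.011719$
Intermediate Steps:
$M{\left(P,f \right)} = 2 + P$ ($M{\left(P,f \right)} = P + 2 = 2 + P$)
$I = -10$ ($I = -7 + \left(1 - 4\right) = -7 - 3 = -10$)
$D{\left(s,a \right)} = -20$
$p{\left(z \right)} = - \frac{16}{3} + 4 z$ ($p{\left(z \right)} = \left(- \frac{4}{2 + 1} + z\right) 4 = \left(- \frac{4}{3} + z\right) 4 = - \frac{16}{3} + 4 z$)
$\frac{1}{p{\left(D{\left(I,-8 \right)} \right)}} = \frac{1}{- \frac{16}{3} + 4 \left(-20\right)} = \frac{1}{- \frac{16}{3} - 80} = \frac{1}{- \frac{256}{3}} = - \frac{3}{256}$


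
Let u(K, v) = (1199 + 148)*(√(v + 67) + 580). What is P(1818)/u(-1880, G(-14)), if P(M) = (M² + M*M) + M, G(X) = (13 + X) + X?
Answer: 106527730/12585021 - 367337*√13/12585021 ≈ 8.3594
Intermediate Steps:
G(X) = 13 + 2*X
u(K, v) = 781260 + 1347*√(67 + v) (u(K, v) = 1347*(√(67 + v) + 580) = 1347*(580 + √(67 + v)) = 781260 + 1347*√(67 + v))
P(M) = M + 2*M² (P(M) = (M² + M²) + M = 2*M² + M = M + 2*M²)
P(1818)/u(-1880, G(-14)) = (1818*(1 + 2*1818))/(781260 + 1347*√(67 + (13 + 2*(-14)))) = (1818*(1 + 3636))/(781260 + 1347*√(67 + (13 - 28))) = (1818*3637)/(781260 + 1347*√(67 - 15)) = 6612066/(781260 + 1347*√52) = 6612066/(781260 + 1347*(2*√13)) = 6612066/(781260 + 2694*√13)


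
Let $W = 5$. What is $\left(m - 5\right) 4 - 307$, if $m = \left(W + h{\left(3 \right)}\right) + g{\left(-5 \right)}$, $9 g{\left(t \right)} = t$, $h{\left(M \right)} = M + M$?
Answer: $- \frac{2567}{9} \approx -285.22$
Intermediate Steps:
$h{\left(M \right)} = 2 M$
$g{\left(t \right)} = \frac{t}{9}$
$m = \frac{94}{9}$ ($m = \left(5 + 2 \cdot 3\right) + \frac{1}{9} \left(-5\right) = \left(5 + 6\right) - \frac{5}{9} = 11 - \frac{5}{9} = \frac{94}{9} \approx 10.444$)
$\left(m - 5\right) 4 - 307 = \left(\frac{94}{9} - 5\right) 4 - 307 = \frac{49}{9} \cdot 4 - 307 = \frac{196}{9} - 307 = - \frac{2567}{9}$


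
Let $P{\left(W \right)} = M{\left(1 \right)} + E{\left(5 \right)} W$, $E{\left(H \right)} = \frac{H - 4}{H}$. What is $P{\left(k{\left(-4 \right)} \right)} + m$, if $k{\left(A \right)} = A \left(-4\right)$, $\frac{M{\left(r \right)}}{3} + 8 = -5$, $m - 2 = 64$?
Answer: $\frac{151}{5} \approx 30.2$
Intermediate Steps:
$m = 66$ ($m = 2 + 64 = 66$)
$M{\left(r \right)} = -39$ ($M{\left(r \right)} = -24 + 3 \left(-5\right) = -24 - 15 = -39$)
$E{\left(H \right)} = \frac{-4 + H}{H}$
$k{\left(A \right)} = - 4 A$
$P{\left(W \right)} = -39 + \frac{W}{5}$ ($P{\left(W \right)} = -39 + \frac{-4 + 5}{5} W = -39 + \frac{1}{5} \cdot 1 W = -39 + \frac{W}{5}$)
$P{\left(k{\left(-4 \right)} \right)} + m = \left(-39 + \frac{\left(-4\right) \left(-4\right)}{5}\right) + 66 = \left(-39 + \frac{1}{5} \cdot 16\right) + 66 = \left(-39 + \frac{16}{5}\right) + 66 = - \frac{179}{5} + 66 = \frac{151}{5}$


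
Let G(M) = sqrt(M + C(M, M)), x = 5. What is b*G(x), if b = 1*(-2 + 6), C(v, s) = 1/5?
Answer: 4*sqrt(130)/5 ≈ 9.1214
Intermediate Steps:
C(v, s) = 1/5 (C(v, s) = 1*(1/5) = 1/5)
b = 4 (b = 1*4 = 4)
G(M) = sqrt(1/5 + M) (G(M) = sqrt(M + 1/5) = sqrt(1/5 + M))
b*G(x) = 4*(sqrt(5 + 25*5)/5) = 4*(sqrt(5 + 125)/5) = 4*(sqrt(130)/5) = 4*sqrt(130)/5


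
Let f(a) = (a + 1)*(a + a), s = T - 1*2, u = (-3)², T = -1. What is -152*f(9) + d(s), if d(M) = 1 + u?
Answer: -27350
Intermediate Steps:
u = 9
s = -3 (s = -1 - 1*2 = -1 - 2 = -3)
d(M) = 10 (d(M) = 1 + 9 = 10)
f(a) = 2*a*(1 + a) (f(a) = (1 + a)*(2*a) = 2*a*(1 + a))
-152*f(9) + d(s) = -304*9*(1 + 9) + 10 = -304*9*10 + 10 = -152*180 + 10 = -27360 + 10 = -27350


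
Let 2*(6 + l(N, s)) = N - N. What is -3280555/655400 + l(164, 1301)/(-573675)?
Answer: -25092912763/5013154600 ≈ -5.0054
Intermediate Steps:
l(N, s) = -6 (l(N, s) = -6 + (N - N)/2 = -6 + (½)*0 = -6 + 0 = -6)
-3280555/655400 + l(164, 1301)/(-573675) = -3280555/655400 - 6/(-573675) = -3280555*1/655400 - 6*(-1/573675) = -656111/131080 + 2/191225 = -25092912763/5013154600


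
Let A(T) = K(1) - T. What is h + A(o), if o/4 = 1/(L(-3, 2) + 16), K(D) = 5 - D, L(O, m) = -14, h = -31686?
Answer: -31684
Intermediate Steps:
o = 2 (o = 4/(-14 + 16) = 4/2 = 4*(½) = 2)
A(T) = 4 - T (A(T) = (5 - 1*1) - T = (5 - 1) - T = 4 - T)
h + A(o) = -31686 + (4 - 1*2) = -31686 + (4 - 2) = -31686 + 2 = -31684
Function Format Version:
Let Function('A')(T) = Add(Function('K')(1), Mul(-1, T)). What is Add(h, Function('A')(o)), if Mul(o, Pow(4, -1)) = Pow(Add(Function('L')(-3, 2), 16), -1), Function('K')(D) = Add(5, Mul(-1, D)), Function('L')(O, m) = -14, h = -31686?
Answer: -31684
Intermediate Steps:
o = 2 (o = Mul(4, Pow(Add(-14, 16), -1)) = Mul(4, Pow(2, -1)) = Mul(4, Rational(1, 2)) = 2)
Function('A')(T) = Add(4, Mul(-1, T)) (Function('A')(T) = Add(Add(5, Mul(-1, 1)), Mul(-1, T)) = Add(Add(5, -1), Mul(-1, T)) = Add(4, Mul(-1, T)))
Add(h, Function('A')(o)) = Add(-31686, Add(4, Mul(-1, 2))) = Add(-31686, Add(4, -2)) = Add(-31686, 2) = -31684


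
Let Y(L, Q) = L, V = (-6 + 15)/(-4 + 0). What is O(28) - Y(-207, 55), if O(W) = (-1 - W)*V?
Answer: 1089/4 ≈ 272.25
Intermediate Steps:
V = -9/4 (V = 9/(-4) = 9*(-1/4) = -9/4 ≈ -2.2500)
O(W) = 9/4 + 9*W/4 (O(W) = (-1 - W)*(-9/4) = 9/4 + 9*W/4)
O(28) - Y(-207, 55) = (9/4 + (9/4)*28) - 1*(-207) = (9/4 + 63) + 207 = 261/4 + 207 = 1089/4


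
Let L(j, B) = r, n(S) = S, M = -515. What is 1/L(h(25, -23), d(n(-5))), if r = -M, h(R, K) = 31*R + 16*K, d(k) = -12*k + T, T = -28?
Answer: 1/515 ≈ 0.0019417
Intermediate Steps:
d(k) = -28 - 12*k (d(k) = -12*k - 28 = -28 - 12*k)
h(R, K) = 16*K + 31*R
r = 515 (r = -1*(-515) = 515)
L(j, B) = 515
1/L(h(25, -23), d(n(-5))) = 1/515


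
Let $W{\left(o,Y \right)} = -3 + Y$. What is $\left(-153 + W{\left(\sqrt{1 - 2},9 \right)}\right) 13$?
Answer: $-1911$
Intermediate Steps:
$\left(-153 + W{\left(\sqrt{1 - 2},9 \right)}\right) 13 = \left(-153 + \left(-3 + 9\right)\right) 13 = \left(-153 + 6\right) 13 = \left(-147\right) 13 = -1911$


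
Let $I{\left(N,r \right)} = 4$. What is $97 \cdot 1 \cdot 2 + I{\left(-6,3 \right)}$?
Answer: $198$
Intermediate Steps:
$97 \cdot 1 \cdot 2 + I{\left(-6,3 \right)} = 97 \cdot 1 \cdot 2 + 4 = 97 \cdot 2 + 4 = 194 + 4 = 198$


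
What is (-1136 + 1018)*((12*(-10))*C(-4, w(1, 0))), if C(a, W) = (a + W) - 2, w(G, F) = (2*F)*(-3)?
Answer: -84960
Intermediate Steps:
w(G, F) = -6*F
C(a, W) = -2 + W + a (C(a, W) = (W + a) - 2 = -2 + W + a)
(-1136 + 1018)*((12*(-10))*C(-4, w(1, 0))) = (-1136 + 1018)*((12*(-10))*(-2 - 6*0 - 4)) = -(-14160)*(-2 + 0 - 4) = -(-14160)*(-6) = -118*720 = -84960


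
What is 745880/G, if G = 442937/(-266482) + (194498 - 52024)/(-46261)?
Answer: -1839000525887152/11691493005 ≈ -1.5729e+5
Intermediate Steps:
G = -58457465025/12327723802 (G = 442937*(-1/266482) + 142474*(-1/46261) = -442937/266482 - 142474/46261 = -58457465025/12327723802 ≈ -4.7420)
745880/G = 745880/(-58457465025/12327723802) = 745880*(-12327723802/58457465025) = -1839000525887152/11691493005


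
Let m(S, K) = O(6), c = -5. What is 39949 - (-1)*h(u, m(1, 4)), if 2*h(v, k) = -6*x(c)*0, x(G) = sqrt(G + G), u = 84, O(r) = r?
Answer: 39949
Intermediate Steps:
m(S, K) = 6
x(G) = sqrt(2)*sqrt(G) (x(G) = sqrt(2*G) = sqrt(2)*sqrt(G))
h(v, k) = 0 (h(v, k) = (-6*sqrt(2)*sqrt(-5)*0)/2 = (-6*sqrt(2)*I*sqrt(5)*0)/2 = (-6*I*sqrt(10)*0)/2 = (1/2)*0 = 0)
39949 - (-1)*h(u, m(1, 4)) = 39949 - (-1)*0 = 39949 - 1*0 = 39949 + 0 = 39949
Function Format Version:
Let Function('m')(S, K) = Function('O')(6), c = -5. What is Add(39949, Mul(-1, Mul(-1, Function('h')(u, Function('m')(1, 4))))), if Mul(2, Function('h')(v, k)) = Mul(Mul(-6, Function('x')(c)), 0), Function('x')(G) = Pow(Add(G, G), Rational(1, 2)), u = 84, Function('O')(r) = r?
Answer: 39949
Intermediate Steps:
Function('m')(S, K) = 6
Function('x')(G) = Mul(Pow(2, Rational(1, 2)), Pow(G, Rational(1, 2))) (Function('x')(G) = Pow(Mul(2, G), Rational(1, 2)) = Mul(Pow(2, Rational(1, 2)), Pow(G, Rational(1, 2))))
Function('h')(v, k) = 0 (Function('h')(v, k) = Mul(Rational(1, 2), Mul(Mul(-6, Mul(Pow(2, Rational(1, 2)), Pow(-5, Rational(1, 2)))), 0)) = Mul(Rational(1, 2), Mul(Mul(-6, Mul(Pow(2, Rational(1, 2)), Mul(I, Pow(5, Rational(1, 2))))), 0)) = Mul(Rational(1, 2), Mul(Mul(-6, Mul(I, Pow(10, Rational(1, 2)))), 0)) = Mul(Rational(1, 2), Mul(Mul(-6, I, Pow(10, Rational(1, 2))), 0)) = Mul(Rational(1, 2), 0) = 0)
Add(39949, Mul(-1, Mul(-1, Function('h')(u, Function('m')(1, 4))))) = Add(39949, Mul(-1, Mul(-1, 0))) = Add(39949, Mul(-1, 0)) = Add(39949, 0) = 39949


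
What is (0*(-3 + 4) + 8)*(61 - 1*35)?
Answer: 208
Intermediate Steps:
(0*(-3 + 4) + 8)*(61 - 1*35) = (0*1 + 8)*(61 - 35) = (0 + 8)*26 = 8*26 = 208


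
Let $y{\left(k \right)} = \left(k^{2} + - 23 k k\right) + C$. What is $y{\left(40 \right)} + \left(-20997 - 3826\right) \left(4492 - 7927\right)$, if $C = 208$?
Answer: $85232013$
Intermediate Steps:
$y{\left(k \right)} = 208 - 22 k^{2}$ ($y{\left(k \right)} = \left(k^{2} + - 23 k k\right) + 208 = \left(k^{2} - 23 k^{2}\right) + 208 = - 22 k^{2} + 208 = 208 - 22 k^{2}$)
$y{\left(40 \right)} + \left(-20997 - 3826\right) \left(4492 - 7927\right) = \left(208 - 22 \cdot 40^{2}\right) + \left(-20997 - 3826\right) \left(4492 - 7927\right) = \left(208 - 35200\right) - -85267005 = \left(208 - 35200\right) + 85267005 = -34992 + 85267005 = 85232013$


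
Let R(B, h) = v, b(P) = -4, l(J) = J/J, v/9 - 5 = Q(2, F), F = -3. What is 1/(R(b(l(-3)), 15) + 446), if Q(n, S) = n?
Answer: 1/509 ≈ 0.0019646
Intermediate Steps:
v = 63 (v = 45 + 9*2 = 45 + 18 = 63)
l(J) = 1
R(B, h) = 63
1/(R(b(l(-3)), 15) + 446) = 1/(63 + 446) = 1/509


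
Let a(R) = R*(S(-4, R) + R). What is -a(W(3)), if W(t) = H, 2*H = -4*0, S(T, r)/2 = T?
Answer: 0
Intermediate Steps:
S(T, r) = 2*T
H = 0 (H = (-4*0)/2 = (1/2)*0 = 0)
W(t) = 0
a(R) = R*(-8 + R) (a(R) = R*(2*(-4) + R) = R*(-8 + R))
-a(W(3)) = -0*(-8 + 0) = -0*(-8) = -1*0 = 0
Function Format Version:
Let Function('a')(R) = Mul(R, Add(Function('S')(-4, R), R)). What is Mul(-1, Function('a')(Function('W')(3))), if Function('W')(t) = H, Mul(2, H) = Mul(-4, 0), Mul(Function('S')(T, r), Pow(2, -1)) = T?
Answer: 0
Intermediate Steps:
Function('S')(T, r) = Mul(2, T)
H = 0 (H = Mul(Rational(1, 2), Mul(-4, 0)) = Mul(Rational(1, 2), 0) = 0)
Function('W')(t) = 0
Function('a')(R) = Mul(R, Add(-8, R)) (Function('a')(R) = Mul(R, Add(Mul(2, -4), R)) = Mul(R, Add(-8, R)))
Mul(-1, Function('a')(Function('W')(3))) = Mul(-1, Mul(0, Add(-8, 0))) = Mul(-1, Mul(0, -8)) = Mul(-1, 0) = 0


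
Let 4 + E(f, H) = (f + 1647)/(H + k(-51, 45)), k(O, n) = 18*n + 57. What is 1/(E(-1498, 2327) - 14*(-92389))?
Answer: 3194/4131253897 ≈ 7.7313e-7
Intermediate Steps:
k(O, n) = 57 + 18*n
E(f, H) = -4 + (1647 + f)/(867 + H) (E(f, H) = -4 + (f + 1647)/(H + (57 + 18*45)) = -4 + (1647 + f)/(H + (57 + 810)) = -4 + (1647 + f)/(H + 867) = -4 + (1647 + f)/(867 + H))
1/(E(-1498, 2327) - 14*(-92389)) = 1/((-1821 - 1498 - 4*2327)/(867 + 2327) - 14*(-92389)) = 1/((-1821 - 1498 - 9308)/3194 + 1293446) = 1/((1/3194)*(-12627) + 1293446) = 1/(-12627/3194 + 1293446) = 1/(4131253897/3194) = 3194/4131253897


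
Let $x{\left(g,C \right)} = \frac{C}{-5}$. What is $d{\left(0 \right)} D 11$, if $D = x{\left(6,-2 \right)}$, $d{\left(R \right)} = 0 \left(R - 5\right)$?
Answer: $0$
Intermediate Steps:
$d{\left(R \right)} = 0$ ($d{\left(R \right)} = 0 \left(-5 + R\right) = 0$)
$x{\left(g,C \right)} = - \frac{C}{5}$ ($x{\left(g,C \right)} = C \left(- \frac{1}{5}\right) = - \frac{C}{5}$)
$D = \frac{2}{5}$ ($D = \left(- \frac{1}{5}\right) \left(-2\right) = \frac{2}{5} \approx 0.4$)
$d{\left(0 \right)} D 11 = 0 \cdot \frac{2}{5} \cdot 11 = 0 \cdot 11 = 0$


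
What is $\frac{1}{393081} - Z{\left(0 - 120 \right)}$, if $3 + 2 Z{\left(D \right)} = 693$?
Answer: $- \frac{135612944}{393081} \approx -345.0$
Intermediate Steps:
$Z{\left(D \right)} = 345$ ($Z{\left(D \right)} = - \frac{3}{2} + \frac{1}{2} \cdot 693 = - \frac{3}{2} + \frac{693}{2} = 345$)
$\frac{1}{393081} - Z{\left(0 - 120 \right)} = \frac{1}{393081} - 345 = - \frac{135612944}{393081}$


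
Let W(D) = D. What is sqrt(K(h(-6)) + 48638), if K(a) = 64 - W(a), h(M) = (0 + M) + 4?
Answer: 8*sqrt(761) ≈ 220.69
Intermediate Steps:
h(M) = 4 + M (h(M) = M + 4 = 4 + M)
K(a) = 64 - a
sqrt(K(h(-6)) + 48638) = sqrt((64 - (4 - 6)) + 48638) = sqrt((64 - 1*(-2)) + 48638) = sqrt((64 + 2) + 48638) = sqrt(66 + 48638) = sqrt(48704) = 8*sqrt(761)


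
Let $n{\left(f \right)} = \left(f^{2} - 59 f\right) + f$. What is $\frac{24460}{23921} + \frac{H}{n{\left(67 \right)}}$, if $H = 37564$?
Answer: $\frac{913317824}{14424363} \approx 63.318$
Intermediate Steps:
$n{\left(f \right)} = f^{2} - 58 f$
$\frac{24460}{23921} + \frac{H}{n{\left(67 \right)}} = \frac{24460}{23921} + \frac{37564}{67 \left(-58 + 67\right)} = 24460 \cdot \frac{1}{23921} + \frac{37564}{67 \cdot 9} = \frac{24460}{23921} + \frac{37564}{603} = \frac{913317824}{14424363}$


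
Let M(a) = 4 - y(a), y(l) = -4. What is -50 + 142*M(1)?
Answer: 1086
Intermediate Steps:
M(a) = 8 (M(a) = 4 - 1*(-4) = 4 + 4 = 8)
-50 + 142*M(1) = -50 + 142*8 = -50 + 1136 = 1086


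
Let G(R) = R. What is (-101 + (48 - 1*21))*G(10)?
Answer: -740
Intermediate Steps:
(-101 + (48 - 1*21))*G(10) = (-101 + (48 - 1*21))*10 = (-101 + (48 - 21))*10 = (-101 + 27)*10 = -74*10 = -740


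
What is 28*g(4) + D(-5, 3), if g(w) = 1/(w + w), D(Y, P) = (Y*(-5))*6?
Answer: 307/2 ≈ 153.50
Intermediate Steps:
D(Y, P) = -30*Y (D(Y, P) = -5*Y*6 = -30*Y)
g(w) = 1/(2*w)
28*g(4) + D(-5, 3) = 28*((1/2)/4) - 30*(-5) = 28*((1/2)*(1/4)) + 150 = 28*(1/8) + 150 = 7/2 + 150 = 307/2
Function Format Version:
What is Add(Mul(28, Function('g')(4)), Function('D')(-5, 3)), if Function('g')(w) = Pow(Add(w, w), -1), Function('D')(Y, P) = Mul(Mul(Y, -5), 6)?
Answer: Rational(307, 2) ≈ 153.50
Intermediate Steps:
Function('D')(Y, P) = Mul(-30, Y) (Function('D')(Y, P) = Mul(Mul(-5, Y), 6) = Mul(-30, Y))
Function('g')(w) = Mul(Rational(1, 2), Pow(w, -1)) (Function('g')(w) = Pow(Mul(2, w), -1) = Mul(Rational(1, 2), Pow(w, -1)))
Add(Mul(28, Function('g')(4)), Function('D')(-5, 3)) = Add(Mul(28, Mul(Rational(1, 2), Pow(4, -1))), Mul(-30, -5)) = Add(Mul(28, Mul(Rational(1, 2), Rational(1, 4))), 150) = Add(Mul(28, Rational(1, 8)), 150) = Add(Rational(7, 2), 150) = Rational(307, 2)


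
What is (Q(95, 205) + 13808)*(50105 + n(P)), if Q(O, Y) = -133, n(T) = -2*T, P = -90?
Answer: 687647375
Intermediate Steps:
(Q(95, 205) + 13808)*(50105 + n(P)) = (-133 + 13808)*(50105 - 2*(-90)) = 13675*(50105 + 180) = 13675*50285 = 687647375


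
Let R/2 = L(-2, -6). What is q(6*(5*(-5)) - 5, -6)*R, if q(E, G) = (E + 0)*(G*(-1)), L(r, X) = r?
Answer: 3720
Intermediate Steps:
R = -4 (R = 2*(-2) = -4)
q(E, G) = -E*G (q(E, G) = E*(-G) = -E*G)
q(6*(5*(-5)) - 5, -6)*R = -1*(6*(5*(-5)) - 5)*(-6)*(-4) = -1*(6*(-25) - 5)*(-6)*(-4) = -1*(-150 - 5)*(-6)*(-4) = -1*(-155)*(-6)*(-4) = -930*(-4) = 3720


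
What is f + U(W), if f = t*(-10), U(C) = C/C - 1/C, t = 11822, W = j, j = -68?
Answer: -8038891/68 ≈ -1.1822e+5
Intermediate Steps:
W = -68
U(C) = 1 - 1/C
f = -118220 (f = 11822*(-10) = -118220)
f + U(W) = -118220 + (-1 - 68)/(-68) = -118220 - 1/68*(-69) = -118220 + 69/68 = -8038891/68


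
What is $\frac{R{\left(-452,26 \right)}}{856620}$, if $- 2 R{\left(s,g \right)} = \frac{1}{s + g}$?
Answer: $\frac{1}{729840240} \approx 1.3702 \cdot 10^{-9}$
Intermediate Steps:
$R{\left(s,g \right)} = - \frac{1}{2 \left(g + s\right)}$ ($R{\left(s,g \right)} = - \frac{1}{2 \left(s + g\right)} = - \frac{1}{2 \left(g + s\right)}$)
$\frac{R{\left(-452,26 \right)}}{856620} = \frac{\left(-1\right) \frac{1}{2 \cdot 26 + 2 \left(-452\right)}}{856620} = - \frac{1}{52 - 904} \cdot \frac{1}{856620} = - \frac{1}{-852} \cdot \frac{1}{856620} = \left(-1\right) \left(- \frac{1}{852}\right) \frac{1}{856620} = \frac{1}{852} \cdot \frac{1}{856620} = \frac{1}{729840240}$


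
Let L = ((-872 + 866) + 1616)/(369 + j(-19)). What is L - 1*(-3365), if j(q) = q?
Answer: 16848/5 ≈ 3369.6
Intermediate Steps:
L = 23/5 (L = ((-872 + 866) + 1616)/(369 - 19) = (-6 + 1616)/350 = 1610*(1/350) = 23/5 ≈ 4.6000)
L - 1*(-3365) = 23/5 - 1*(-3365) = 23/5 + 3365 = 16848/5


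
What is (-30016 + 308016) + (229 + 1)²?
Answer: 330900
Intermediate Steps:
(-30016 + 308016) + (229 + 1)² = 278000 + 230² = 278000 + 52900 = 330900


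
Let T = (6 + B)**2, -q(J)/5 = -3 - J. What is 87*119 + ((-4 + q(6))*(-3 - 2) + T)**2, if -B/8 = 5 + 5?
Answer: 27793794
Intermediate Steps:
q(J) = 15 + 5*J (q(J) = -5*(-3 - J) = 15 + 5*J)
B = -80 (B = -8*(5 + 5) = -8*10 = -80)
T = 5476 (T = (6 - 80)**2 = (-74)**2 = 5476)
87*119 + ((-4 + q(6))*(-3 - 2) + T)**2 = 87*119 + ((-4 + (15 + 5*6))*(-3 - 2) + 5476)**2 = 10353 + ((-4 + (15 + 30))*(-5) + 5476)**2 = 10353 + ((-4 + 45)*(-5) + 5476)**2 = 10353 + (41*(-5) + 5476)**2 = 10353 + (-205 + 5476)**2 = 10353 + 5271**2 = 10353 + 27783441 = 27793794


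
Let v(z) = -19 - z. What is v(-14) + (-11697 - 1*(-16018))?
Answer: 4316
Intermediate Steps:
v(-14) + (-11697 - 1*(-16018)) = (-19 - 1*(-14)) + (-11697 - 1*(-16018)) = (-19 + 14) + (-11697 + 16018) = -5 + 4321 = 4316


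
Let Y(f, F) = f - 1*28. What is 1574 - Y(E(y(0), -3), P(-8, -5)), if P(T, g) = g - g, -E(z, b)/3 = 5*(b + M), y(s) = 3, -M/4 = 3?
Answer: 1377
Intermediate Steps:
M = -12 (M = -4*3 = -12)
E(z, b) = 180 - 15*b (E(z, b) = -15*(b - 12) = -15*(-12 + b) = -3*(-60 + 5*b) = 180 - 15*b)
P(T, g) = 0
Y(f, F) = -28 + f (Y(f, F) = f - 28 = -28 + f)
1574 - Y(E(y(0), -3), P(-8, -5)) = 1574 - (-28 + (180 - 15*(-3))) = 1574 - (-28 + (180 + 45)) = 1574 - (-28 + 225) = 1574 - 1*197 = 1574 - 197 = 1377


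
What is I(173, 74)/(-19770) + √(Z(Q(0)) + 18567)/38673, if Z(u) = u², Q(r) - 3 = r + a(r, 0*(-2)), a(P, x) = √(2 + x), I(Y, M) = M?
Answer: -37/9885 + √(18578 + 6*√2)/38673 ≈ -0.00021779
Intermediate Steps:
Q(r) = 3 + r + √2 (Q(r) = 3 + (r + √(2 + 0*(-2))) = 3 + (r + √(2 + 0)) = 3 + (r + √2) = 3 + r + √2)
I(173, 74)/(-19770) + √(Z(Q(0)) + 18567)/38673 = 74/(-19770) + √((3 + 0 + √2)² + 18567)/38673 = 74*(-1/19770) + √((3 + √2)² + 18567)*(1/38673) = -37/9885 + √(18567 + (3 + √2)²)*(1/38673) = -37/9885 + √(18567 + (3 + √2)²)/38673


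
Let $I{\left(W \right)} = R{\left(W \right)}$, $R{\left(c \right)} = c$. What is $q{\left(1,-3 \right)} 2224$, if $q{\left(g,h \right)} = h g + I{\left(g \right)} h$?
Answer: $-13344$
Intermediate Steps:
$I{\left(W \right)} = W$
$q{\left(g,h \right)} = 2 g h$ ($q{\left(g,h \right)} = h g + g h = g h + g h = 2 g h$)
$q{\left(1,-3 \right)} 2224 = 2 \cdot 1 \left(-3\right) 2224 = \left(-6\right) 2224 = -13344$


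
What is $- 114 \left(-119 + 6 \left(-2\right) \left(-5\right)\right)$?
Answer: $6726$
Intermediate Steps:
$- 114 \left(-119 + 6 \left(-2\right) \left(-5\right)\right) = - 114 \left(-119 - -60\right) = - 114 \left(-119 + 60\right) = \left(-114\right) \left(-59\right) = 6726$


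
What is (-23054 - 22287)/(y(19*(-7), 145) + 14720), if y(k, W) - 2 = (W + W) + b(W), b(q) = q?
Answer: -45341/15157 ≈ -2.9914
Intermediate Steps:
y(k, W) = 2 + 3*W (y(k, W) = 2 + ((W + W) + W) = 2 + (2*W + W) = 2 + 3*W)
(-23054 - 22287)/(y(19*(-7), 145) + 14720) = (-23054 - 22287)/((2 + 3*145) + 14720) = -45341/((2 + 435) + 14720) = -45341/(437 + 14720) = -45341/15157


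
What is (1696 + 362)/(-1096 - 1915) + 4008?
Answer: 12066030/3011 ≈ 4007.3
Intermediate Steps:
(1696 + 362)/(-1096 - 1915) + 4008 = 2058/(-3011) + 4008 = 2058*(-1/3011) + 4008 = -2058/3011 + 4008 = 12066030/3011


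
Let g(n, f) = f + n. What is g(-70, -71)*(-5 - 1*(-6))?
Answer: -141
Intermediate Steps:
g(-70, -71)*(-5 - 1*(-6)) = (-71 - 70)*(-5 - 1*(-6)) = -141*(-5 + 6) = -141*1 = -141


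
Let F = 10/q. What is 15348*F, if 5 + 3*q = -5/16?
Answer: -1473408/17 ≈ -86671.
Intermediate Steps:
q = -85/48 (q = -5/3 + (-5/16)/3 = -5/3 + (-5*1/16)/3 = -5/3 + (⅓)*(-5/16) = -5/3 - 5/48 = -85/48 ≈ -1.7708)
F = -96/17 (F = 10/(-85/48) = 10*(-48/85) = -96/17 ≈ -5.6471)
15348*F = 15348*(-96/17) = -1473408/17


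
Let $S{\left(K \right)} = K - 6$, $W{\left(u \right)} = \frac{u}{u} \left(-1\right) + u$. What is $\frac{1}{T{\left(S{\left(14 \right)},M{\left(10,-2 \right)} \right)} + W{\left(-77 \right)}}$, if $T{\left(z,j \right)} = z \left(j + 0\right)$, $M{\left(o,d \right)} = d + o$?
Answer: $- \frac{1}{14} \approx -0.071429$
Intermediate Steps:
$W{\left(u \right)} = -1 + u$ ($W{\left(u \right)} = 1 \left(-1\right) + u = -1 + u$)
$S{\left(K \right)} = -6 + K$ ($S{\left(K \right)} = K - 6 = -6 + K$)
$T{\left(z,j \right)} = j z$ ($T{\left(z,j \right)} = z j = j z$)
$\frac{1}{T{\left(S{\left(14 \right)},M{\left(10,-2 \right)} \right)} + W{\left(-77 \right)}} = \frac{1}{\left(-2 + 10\right) \left(-6 + 14\right) - 78} = \frac{1}{8 \cdot 8 - 78} = \frac{1}{64 - 78} = \frac{1}{-14} = - \frac{1}{14}$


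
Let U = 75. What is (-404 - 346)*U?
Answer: -56250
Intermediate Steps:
(-404 - 346)*U = (-404 - 346)*75 = -750*75 = -56250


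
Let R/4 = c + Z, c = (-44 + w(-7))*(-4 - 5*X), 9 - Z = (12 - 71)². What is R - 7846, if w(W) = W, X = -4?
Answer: -24998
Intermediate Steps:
Z = -3472 (Z = 9 - (12 - 71)² = 9 - 1*(-59)² = 9 - 1*3481 = 9 - 3481 = -3472)
c = -816 (c = (-44 - 7)*(-4 - 5*(-4)) = -51*(-4 + 20) = -51*16 = -816)
R = -17152 (R = 4*(-816 - 3472) = 4*(-4288) = -17152)
R - 7846 = -17152 - 7846 = -24998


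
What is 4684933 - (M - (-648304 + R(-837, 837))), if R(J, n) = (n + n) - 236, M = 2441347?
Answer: 1596720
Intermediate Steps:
R(J, n) = -236 + 2*n (R(J, n) = 2*n - 236 = -236 + 2*n)
4684933 - (M - (-648304 + R(-837, 837))) = 4684933 - (2441347 - (-648304 + (-236 + 2*837))) = 4684933 - (2441347 - (-648304 + (-236 + 1674))) = 4684933 - (2441347 - (-648304 + 1438)) = 4684933 - (2441347 - 1*(-646866)) = 4684933 - (2441347 + 646866) = 4684933 - 1*3088213 = 4684933 - 3088213 = 1596720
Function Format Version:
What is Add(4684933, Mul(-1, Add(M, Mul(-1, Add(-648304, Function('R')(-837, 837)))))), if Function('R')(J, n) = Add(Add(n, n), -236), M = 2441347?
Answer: 1596720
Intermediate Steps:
Function('R')(J, n) = Add(-236, Mul(2, n)) (Function('R')(J, n) = Add(Mul(2, n), -236) = Add(-236, Mul(2, n)))
Add(4684933, Mul(-1, Add(M, Mul(-1, Add(-648304, Function('R')(-837, 837)))))) = Add(4684933, Mul(-1, Add(2441347, Mul(-1, Add(-648304, Add(-236, Mul(2, 837))))))) = Add(4684933, Mul(-1, Add(2441347, Mul(-1, Add(-648304, Add(-236, 1674)))))) = Add(4684933, Mul(-1, Add(2441347, Mul(-1, Add(-648304, 1438))))) = Add(4684933, Mul(-1, Add(2441347, Mul(-1, -646866)))) = Add(4684933, Mul(-1, Add(2441347, 646866))) = Add(4684933, Mul(-1, 3088213)) = Add(4684933, -3088213) = 1596720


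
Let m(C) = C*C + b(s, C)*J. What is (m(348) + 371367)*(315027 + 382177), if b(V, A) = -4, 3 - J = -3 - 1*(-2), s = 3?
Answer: 343341595820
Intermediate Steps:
J = 4 (J = 3 - (-3 - 1*(-2)) = 3 - (-3 + 2) = 3 - 1*(-1) = 3 + 1 = 4)
m(C) = -16 + C² (m(C) = C*C - 4*4 = C² - 16 = -16 + C²)
(m(348) + 371367)*(315027 + 382177) = ((-16 + 348²) + 371367)*(315027 + 382177) = ((-16 + 121104) + 371367)*697204 = (121088 + 371367)*697204 = 492455*697204 = 343341595820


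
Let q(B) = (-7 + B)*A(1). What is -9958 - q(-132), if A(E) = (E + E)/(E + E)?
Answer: -9819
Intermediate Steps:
A(E) = 1 (A(E) = (2*E)/((2*E)) = (2*E)*(1/(2*E)) = 1)
q(B) = -7 + B (q(B) = (-7 + B)*1 = -7 + B)
-9958 - q(-132) = -9958 - (-7 - 132) = -9958 - 1*(-139) = -9958 + 139 = -9819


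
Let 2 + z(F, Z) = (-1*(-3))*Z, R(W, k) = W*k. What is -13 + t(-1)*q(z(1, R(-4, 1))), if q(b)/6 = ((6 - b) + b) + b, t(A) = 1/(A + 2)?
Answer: -61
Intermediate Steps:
z(F, Z) = -2 + 3*Z (z(F, Z) = -2 + (-1*(-3))*Z = -2 + 3*Z)
t(A) = 1/(2 + A)
q(b) = 36 + 6*b (q(b) = 6*(((6 - b) + b) + b) = 6*(6 + b) = 36 + 6*b)
-13 + t(-1)*q(z(1, R(-4, 1))) = -13 + (36 + 6*(-2 + 3*(-4*1)))/(2 - 1) = -13 + (36 + 6*(-2 + 3*(-4)))/1 = -13 + 1*(36 + 6*(-2 - 12)) = -13 + 1*(36 + 6*(-14)) = -13 + 1*(36 - 84) = -13 + 1*(-48) = -13 - 48 = -61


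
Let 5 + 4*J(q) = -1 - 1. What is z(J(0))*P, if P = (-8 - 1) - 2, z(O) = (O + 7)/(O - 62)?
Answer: 77/85 ≈ 0.90588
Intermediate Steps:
J(q) = -7/4 (J(q) = -5/4 + (-1 - 1)/4 = -5/4 + (¼)*(-2) = -5/4 - ½ = -7/4)
z(O) = (7 + O)/(-62 + O)
P = -11 (P = -9 - 2 = -11)
z(J(0))*P = ((7 - 7/4)/(-62 - 7/4))*(-11) = ((21/4)/(-255/4))*(-11) = -4/255*21/4*(-11) = -7/85*(-11) = 77/85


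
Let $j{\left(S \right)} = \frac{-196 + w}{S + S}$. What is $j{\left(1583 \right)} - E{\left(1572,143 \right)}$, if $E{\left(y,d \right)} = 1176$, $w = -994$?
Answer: $- \frac{1862203}{1583} \approx -1176.4$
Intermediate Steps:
$j{\left(S \right)} = - \frac{595}{S}$ ($j{\left(S \right)} = \frac{-196 - 994}{S + S} = - \frac{1190}{2 S} = - 1190 \frac{1}{2 S} = - \frac{595}{S}$)
$j{\left(1583 \right)} - E{\left(1572,143 \right)} = - \frac{595}{1583} - 1176 = - \frac{1862203}{1583}$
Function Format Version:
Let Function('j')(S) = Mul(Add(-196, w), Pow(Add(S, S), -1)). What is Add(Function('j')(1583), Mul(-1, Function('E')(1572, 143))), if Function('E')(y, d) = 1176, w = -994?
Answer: Rational(-1862203, 1583) ≈ -1176.4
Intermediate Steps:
Function('j')(S) = Mul(-595, Pow(S, -1)) (Function('j')(S) = Mul(Add(-196, -994), Pow(Add(S, S), -1)) = Mul(-1190, Pow(Mul(2, S), -1)) = Mul(-1190, Mul(Rational(1, 2), Pow(S, -1))) = Mul(-595, Pow(S, -1)))
Add(Function('j')(1583), Mul(-1, Function('E')(1572, 143))) = Add(Mul(-595, Pow(1583, -1)), Mul(-1, 1176)) = Add(Mul(-595, Rational(1, 1583)), -1176) = Add(Rational(-595, 1583), -1176) = Rational(-1862203, 1583)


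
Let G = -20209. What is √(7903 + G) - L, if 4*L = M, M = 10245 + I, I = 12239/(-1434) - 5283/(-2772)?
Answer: -2261000893/883344 + I*√12306 ≈ -2559.6 + 110.93*I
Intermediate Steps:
I = -1463927/220836 (I = 12239*(-1/1434) - 5283*(-1/2772) = -12239/1434 + 587/308 = -1463927/220836 ≈ -6.6290)
M = 2261000893/220836 (M = 10245 - 1463927/220836 = 2261000893/220836 ≈ 10238.)
L = 2261000893/883344 (L = (¼)*(2261000893/220836) = 2261000893/883344 ≈ 2559.6)
√(7903 + G) - L = √(7903 - 20209) - 1*2261000893/883344 = √(-12306) - 2261000893/883344 = I*√12306 - 2261000893/883344 = -2261000893/883344 + I*√12306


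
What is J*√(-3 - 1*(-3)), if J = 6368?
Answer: 0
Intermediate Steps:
J*√(-3 - 1*(-3)) = 6368*√(-3 - 1*(-3)) = 6368*√(-3 + 3) = 6368*√0 = 6368*0 = 0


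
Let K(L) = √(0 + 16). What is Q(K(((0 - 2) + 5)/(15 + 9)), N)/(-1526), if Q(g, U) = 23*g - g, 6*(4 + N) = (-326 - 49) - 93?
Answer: -44/763 ≈ -0.057667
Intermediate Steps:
K(L) = 4 (K(L) = √16 = 4)
N = -82 (N = -4 + ((-326 - 49) - 93)/6 = -4 + (-375 - 93)/6 = -4 + (⅙)*(-468) = -4 - 78 = -82)
Q(g, U) = 22*g
Q(K(((0 - 2) + 5)/(15 + 9)), N)/(-1526) = (22*4)/(-1526) = 88*(-1/1526) = -44/763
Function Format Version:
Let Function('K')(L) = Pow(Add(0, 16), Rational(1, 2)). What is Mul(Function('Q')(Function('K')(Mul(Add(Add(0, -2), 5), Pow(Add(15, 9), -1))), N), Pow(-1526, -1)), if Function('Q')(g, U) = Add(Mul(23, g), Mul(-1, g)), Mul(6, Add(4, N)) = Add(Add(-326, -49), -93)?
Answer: Rational(-44, 763) ≈ -0.057667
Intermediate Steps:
Function('K')(L) = 4 (Function('K')(L) = Pow(16, Rational(1, 2)) = 4)
N = -82 (N = Add(-4, Mul(Rational(1, 6), Add(Add(-326, -49), -93))) = Add(-4, Mul(Rational(1, 6), Add(-375, -93))) = Add(-4, Mul(Rational(1, 6), -468)) = Add(-4, -78) = -82)
Function('Q')(g, U) = Mul(22, g)
Mul(Function('Q')(Function('K')(Mul(Add(Add(0, -2), 5), Pow(Add(15, 9), -1))), N), Pow(-1526, -1)) = Mul(Mul(22, 4), Pow(-1526, -1)) = Mul(88, Rational(-1, 1526)) = Rational(-44, 763)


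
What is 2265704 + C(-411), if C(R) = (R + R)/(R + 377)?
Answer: 38517379/17 ≈ 2.2657e+6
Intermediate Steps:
C(R) = 2*R/(377 + R) (C(R) = (2*R)/(377 + R) = 2*R/(377 + R))
2265704 + C(-411) = 2265704 + 2*(-411)/(377 - 411) = 2265704 + 2*(-411)/(-34) = 2265704 + 2*(-411)*(-1/34) = 2265704 + 411/17 = 38517379/17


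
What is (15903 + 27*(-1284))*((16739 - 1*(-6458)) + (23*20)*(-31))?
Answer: -167702805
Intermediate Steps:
(15903 + 27*(-1284))*((16739 - 1*(-6458)) + (23*20)*(-31)) = (15903 - 34668)*((16739 + 6458) + 460*(-31)) = -18765*(23197 - 14260) = -18765*8937 = -167702805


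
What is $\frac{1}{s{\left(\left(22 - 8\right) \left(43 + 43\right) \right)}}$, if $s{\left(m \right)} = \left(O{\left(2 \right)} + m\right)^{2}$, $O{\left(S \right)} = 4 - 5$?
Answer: $\frac{1}{1447209} \approx 6.9098 \cdot 10^{-7}$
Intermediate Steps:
$O{\left(S \right)} = -1$
$s{\left(m \right)} = \left(-1 + m\right)^{2}$
$\frac{1}{s{\left(\left(22 - 8\right) \left(43 + 43\right) \right)}} = \frac{1}{\left(-1 + \left(22 - 8\right) \left(43 + 43\right)\right)^{2}} = \frac{1}{\left(-1 + 14 \cdot 86\right)^{2}} = \frac{1}{\left(-1 + 1204\right)^{2}} = \frac{1}{1203^{2}} = \frac{1}{1447209}$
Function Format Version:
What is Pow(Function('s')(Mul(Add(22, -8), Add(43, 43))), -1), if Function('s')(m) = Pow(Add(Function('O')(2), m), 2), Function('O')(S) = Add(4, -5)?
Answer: Rational(1, 1447209) ≈ 6.9098e-7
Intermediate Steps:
Function('O')(S) = -1
Function('s')(m) = Pow(Add(-1, m), 2)
Pow(Function('s')(Mul(Add(22, -8), Add(43, 43))), -1) = Pow(Pow(Add(-1, Mul(Add(22, -8), Add(43, 43))), 2), -1) = Pow(Pow(Add(-1, Mul(14, 86)), 2), -1) = Pow(Pow(Add(-1, 1204), 2), -1) = Pow(Pow(1203, 2), -1) = Pow(1447209, -1) = Rational(1, 1447209)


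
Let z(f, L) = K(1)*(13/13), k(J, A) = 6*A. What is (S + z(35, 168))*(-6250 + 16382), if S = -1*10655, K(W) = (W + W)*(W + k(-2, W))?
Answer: -107814612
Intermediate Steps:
K(W) = 14*W² (K(W) = (W + W)*(W + 6*W) = (2*W)*(7*W) = 14*W²)
S = -10655
z(f, L) = 14 (z(f, L) = (14*1²)*(13/13) = (14*1)*(13*(1/13)) = 14*1 = 14)
(S + z(35, 168))*(-6250 + 16382) = (-10655 + 14)*(-6250 + 16382) = -10641*10132 = -107814612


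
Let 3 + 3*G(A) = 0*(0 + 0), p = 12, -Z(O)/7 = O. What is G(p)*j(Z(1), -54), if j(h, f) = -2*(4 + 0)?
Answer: 8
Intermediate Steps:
Z(O) = -7*O
j(h, f) = -8 (j(h, f) = -2*4 = -8)
G(A) = -1 (G(A) = -1 + (0*(0 + 0))/3 = -1 + (0*0)/3 = -1 + (1/3)*0 = -1 + 0 = -1)
G(p)*j(Z(1), -54) = -1*(-8) = 8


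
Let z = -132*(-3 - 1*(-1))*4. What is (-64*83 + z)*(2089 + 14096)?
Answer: -68883360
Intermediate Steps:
z = 1056 (z = -132*(-3 + 1)*4 = -(-264)*4 = -132*(-8) = 1056)
(-64*83 + z)*(2089 + 14096) = (-64*83 + 1056)*(2089 + 14096) = (-5312 + 1056)*16185 = -4256*16185 = -68883360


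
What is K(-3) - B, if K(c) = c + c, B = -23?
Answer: 17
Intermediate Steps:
K(c) = 2*c
K(-3) - B = 2*(-3) - 1*(-23) = -6 + 23 = 17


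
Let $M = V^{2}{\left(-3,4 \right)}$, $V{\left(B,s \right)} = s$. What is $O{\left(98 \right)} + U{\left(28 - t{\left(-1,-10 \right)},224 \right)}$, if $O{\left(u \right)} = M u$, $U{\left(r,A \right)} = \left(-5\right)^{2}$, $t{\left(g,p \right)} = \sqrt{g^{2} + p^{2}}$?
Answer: $1593$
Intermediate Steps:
$M = 16$ ($M = 4^{2} = 16$)
$U{\left(r,A \right)} = 25$
$O{\left(u \right)} = 16 u$
$O{\left(98 \right)} + U{\left(28 - t{\left(-1,-10 \right)},224 \right)} = 16 \cdot 98 + 25 = 1568 + 25 = 1593$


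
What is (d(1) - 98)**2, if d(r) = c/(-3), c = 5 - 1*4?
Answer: 87025/9 ≈ 9669.4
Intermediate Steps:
c = 1 (c = 5 - 4 = 1)
d(r) = -1/3 (d(r) = 1/(-3) = 1*(-1/3) = -1/3)
(d(1) - 98)**2 = (-1/3 - 98)**2 = (-295/3)**2 = 87025/9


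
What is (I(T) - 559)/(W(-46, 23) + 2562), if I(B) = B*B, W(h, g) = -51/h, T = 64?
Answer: 54234/39301 ≈ 1.3800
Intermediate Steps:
I(B) = B²
(I(T) - 559)/(W(-46, 23) + 2562) = (64² - 559)/(-51/(-46) + 2562) = (4096 - 559)/(-51*(-1/46) + 2562) = 3537/(51/46 + 2562) = 3537/(117903/46) = 3537*(46/117903) = 54234/39301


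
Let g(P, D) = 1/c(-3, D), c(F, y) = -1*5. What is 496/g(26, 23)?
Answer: -2480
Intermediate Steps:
c(F, y) = -5
g(P, D) = -⅕ (g(P, D) = 1/(-5) = -⅕)
496/g(26, 23) = 496/(-⅕) = 496*(-5) = -2480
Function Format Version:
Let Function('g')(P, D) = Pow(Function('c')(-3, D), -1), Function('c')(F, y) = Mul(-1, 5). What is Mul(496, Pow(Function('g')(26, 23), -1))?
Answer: -2480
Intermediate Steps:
Function('c')(F, y) = -5
Function('g')(P, D) = Rational(-1, 5) (Function('g')(P, D) = Pow(-5, -1) = Rational(-1, 5))
Mul(496, Pow(Function('g')(26, 23), -1)) = Mul(496, Pow(Rational(-1, 5), -1)) = Mul(496, -5) = -2480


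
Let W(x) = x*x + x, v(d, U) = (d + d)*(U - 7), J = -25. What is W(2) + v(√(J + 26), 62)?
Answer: 116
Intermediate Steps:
v(d, U) = 2*d*(-7 + U) (v(d, U) = (2*d)*(-7 + U) = 2*d*(-7 + U))
W(x) = x + x² (W(x) = x² + x = x + x²)
W(2) + v(√(J + 26), 62) = 2*(1 + 2) + 2*√(-25 + 26)*(-7 + 62) = 2*3 + 2*√1*55 = 6 + 2*1*55 = 6 + 110 = 116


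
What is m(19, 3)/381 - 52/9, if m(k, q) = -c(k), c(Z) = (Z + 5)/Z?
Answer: -125548/21717 ≈ -5.7811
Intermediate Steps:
c(Z) = (5 + Z)/Z
m(k, q) = -(5 + k)/k
m(19, 3)/381 - 52/9 = ((-5 - 1*19)/19)/381 - 52/9 = ((-5 - 19)/19)*(1/381) - 52*⅑ = ((1/19)*(-24))*(1/381) - 52/9 = -24/19*1/381 - 52/9 = -8/2413 - 52/9 = -125548/21717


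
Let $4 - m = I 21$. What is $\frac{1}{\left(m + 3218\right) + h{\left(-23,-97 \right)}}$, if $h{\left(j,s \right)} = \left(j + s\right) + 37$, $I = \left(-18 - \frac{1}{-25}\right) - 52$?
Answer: $\frac{25}{115204} \approx 0.00021701$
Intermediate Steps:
$I = - \frac{1749}{25}$ ($I = \left(-18 - - \frac{1}{25}\right) - 52 = \left(-18 + \frac{1}{25}\right) - 52 = - \frac{449}{25} - 52 = - \frac{1749}{25} \approx -69.96$)
$h{\left(j,s \right)} = 37 + j + s$
$m = \frac{36829}{25}$ ($m = 4 - \left(- \frac{1749}{25}\right) 21 = 4 - - \frac{36729}{25} = 4 + \frac{36729}{25} = \frac{36829}{25} \approx 1473.2$)
$\frac{1}{\left(m + 3218\right) + h{\left(-23,-97 \right)}} = \frac{1}{\left(\frac{36829}{25} + 3218\right) - 83} = \frac{1}{\frac{117279}{25} - 83} = \frac{1}{\frac{115204}{25}} = \frac{25}{115204}$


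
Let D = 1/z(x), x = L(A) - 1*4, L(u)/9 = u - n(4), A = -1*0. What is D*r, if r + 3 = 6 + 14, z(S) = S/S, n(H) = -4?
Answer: 17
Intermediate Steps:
A = 0
L(u) = 36 + 9*u (L(u) = 9*(u - 1*(-4)) = 9*(u + 4) = 9*(4 + u) = 36 + 9*u)
x = 32 (x = (36 + 9*0) - 1*4 = (36 + 0) - 4 = 36 - 4 = 32)
z(S) = 1
r = 17 (r = -3 + (6 + 14) = -3 + 20 = 17)
D = 1 (D = 1/1 = 1)
D*r = 1*17 = 17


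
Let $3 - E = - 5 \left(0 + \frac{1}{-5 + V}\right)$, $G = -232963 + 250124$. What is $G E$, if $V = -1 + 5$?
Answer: $-34322$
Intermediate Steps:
$V = 4$
$G = 17161$
$E = -2$ ($E = 3 - - 5 \left(0 + \frac{1}{-5 + 4}\right) = 3 - - 5 \left(0 + \frac{1}{-1}\right) = 3 - - 5 \left(0 - 1\right) = 3 - \left(-5\right) \left(-1\right) = 3 - 5 = -2$)
$G E = 17161 \left(-2\right) = -34322$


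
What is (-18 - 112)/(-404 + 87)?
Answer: 130/317 ≈ 0.41009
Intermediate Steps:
(-18 - 112)/(-404 + 87) = -130/(-317) = -130*(-1/317) = 130/317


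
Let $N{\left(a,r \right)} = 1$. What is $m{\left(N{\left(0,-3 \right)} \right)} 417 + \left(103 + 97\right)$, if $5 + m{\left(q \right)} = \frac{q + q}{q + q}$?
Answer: $-1468$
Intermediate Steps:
$m{\left(q \right)} = -4$ ($m{\left(q \right)} = -5 + \frac{q + q}{q + q} = -5 + \frac{2 q}{2 q} = -5 + 2 q \frac{1}{2 q} = -5 + 1 = -4$)
$m{\left(N{\left(0,-3 \right)} \right)} 417 + \left(103 + 97\right) = \left(-4\right) 417 + \left(103 + 97\right) = -1668 + 200 = -1468$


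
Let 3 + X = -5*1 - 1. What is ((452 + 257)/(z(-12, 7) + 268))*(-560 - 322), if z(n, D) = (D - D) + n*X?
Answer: -312669/188 ≈ -1663.1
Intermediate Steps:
X = -9 (X = -3 + (-5*1 - 1) = -3 + (-5 - 1) = -3 - 6 = -9)
z(n, D) = -9*n (z(n, D) = (D - D) + n*(-9) = 0 - 9*n = -9*n)
((452 + 257)/(z(-12, 7) + 268))*(-560 - 322) = ((452 + 257)/(-9*(-12) + 268))*(-560 - 322) = (709/(108 + 268))*(-882) = (709/376)*(-882) = -312669/188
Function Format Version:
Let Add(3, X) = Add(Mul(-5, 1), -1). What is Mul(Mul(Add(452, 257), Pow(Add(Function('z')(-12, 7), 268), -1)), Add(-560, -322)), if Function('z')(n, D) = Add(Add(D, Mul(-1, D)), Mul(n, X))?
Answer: Rational(-312669, 188) ≈ -1663.1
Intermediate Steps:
X = -9 (X = Add(-3, Add(Mul(-5, 1), -1)) = Add(-3, Add(-5, -1)) = Add(-3, -6) = -9)
Function('z')(n, D) = Mul(-9, n) (Function('z')(n, D) = Add(Add(D, Mul(-1, D)), Mul(n, -9)) = Add(0, Mul(-9, n)) = Mul(-9, n))
Mul(Mul(Add(452, 257), Pow(Add(Function('z')(-12, 7), 268), -1)), Add(-560, -322)) = Mul(Mul(Add(452, 257), Pow(Add(Mul(-9, -12), 268), -1)), Add(-560, -322)) = Mul(Mul(709, Pow(Add(108, 268), -1)), -882) = Mul(Mul(709, Pow(376, -1)), -882) = Mul(Mul(709, Rational(1, 376)), -882) = Mul(Rational(709, 376), -882) = Rational(-312669, 188)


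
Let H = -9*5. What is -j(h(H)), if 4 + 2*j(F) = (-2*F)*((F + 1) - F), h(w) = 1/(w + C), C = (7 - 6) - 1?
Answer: 89/45 ≈ 1.9778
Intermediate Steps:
C = 0 (C = 1 - 1 = 0)
H = -45
h(w) = 1/w (h(w) = 1/(w + 0) = 1/w)
j(F) = -2 - F (j(F) = -2 + ((-2*F)*((F + 1) - F))/2 = -2 + ((-2*F)*((1 + F) - F))/2 = -2 + (-2*F*1)/2 = -2 + (-2*F)/2 = -2 - F)
-j(h(H)) = -(-2 - 1/(-45)) = -(-2 - 1*(-1/45)) = -(-2 + 1/45) = -1*(-89/45) = 89/45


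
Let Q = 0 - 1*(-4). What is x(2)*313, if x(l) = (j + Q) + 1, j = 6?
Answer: 3443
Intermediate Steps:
Q = 4 (Q = 0 + 4 = 4)
x(l) = 11 (x(l) = (6 + 4) + 1 = 10 + 1 = 11)
x(2)*313 = 11*313 = 3443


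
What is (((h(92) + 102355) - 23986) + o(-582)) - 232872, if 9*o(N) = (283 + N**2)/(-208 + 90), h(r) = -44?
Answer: -164467921/1062 ≈ -1.5487e+5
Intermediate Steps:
o(N) = -283/1062 - N**2/1062 (o(N) = ((283 + N**2)/(-208 + 90))/9 = ((283 + N**2)/(-118))/9 = ((283 + N**2)*(-1/118))/9 = (-283/118 - N**2/118)/9 = -283/1062 - N**2/1062)
(((h(92) + 102355) - 23986) + o(-582)) - 232872 = (((-44 + 102355) - 23986) + (-283/1062 - 1/1062*(-582)**2)) - 232872 = ((102311 - 23986) + (-283/1062 - 1/1062*338724)) - 232872 = (78325 + (-283/1062 - 18818/59)) - 232872 = (78325 - 339007/1062) - 232872 = 82842143/1062 - 232872 = -164467921/1062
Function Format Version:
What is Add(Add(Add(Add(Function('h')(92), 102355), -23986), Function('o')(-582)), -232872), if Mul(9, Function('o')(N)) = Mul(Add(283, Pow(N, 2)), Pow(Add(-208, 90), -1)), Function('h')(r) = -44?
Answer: Rational(-164467921, 1062) ≈ -1.5487e+5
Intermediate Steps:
Function('o')(N) = Add(Rational(-283, 1062), Mul(Rational(-1, 1062), Pow(N, 2))) (Function('o')(N) = Mul(Rational(1, 9), Mul(Add(283, Pow(N, 2)), Pow(Add(-208, 90), -1))) = Mul(Rational(1, 9), Mul(Add(283, Pow(N, 2)), Pow(-118, -1))) = Mul(Rational(1, 9), Mul(Add(283, Pow(N, 2)), Rational(-1, 118))) = Mul(Rational(1, 9), Add(Rational(-283, 118), Mul(Rational(-1, 118), Pow(N, 2)))) = Add(Rational(-283, 1062), Mul(Rational(-1, 1062), Pow(N, 2))))
Add(Add(Add(Add(Function('h')(92), 102355), -23986), Function('o')(-582)), -232872) = Add(Add(Add(Add(-44, 102355), -23986), Add(Rational(-283, 1062), Mul(Rational(-1, 1062), Pow(-582, 2)))), -232872) = Add(Add(Add(102311, -23986), Add(Rational(-283, 1062), Mul(Rational(-1, 1062), 338724))), -232872) = Add(Add(78325, Add(Rational(-283, 1062), Rational(-18818, 59))), -232872) = Add(Add(78325, Rational(-339007, 1062)), -232872) = Add(Rational(82842143, 1062), -232872) = Rational(-164467921, 1062)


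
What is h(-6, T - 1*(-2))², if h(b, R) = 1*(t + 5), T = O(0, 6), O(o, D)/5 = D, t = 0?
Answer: 25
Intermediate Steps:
O(o, D) = 5*D
T = 30 (T = 5*6 = 30)
h(b, R) = 5 (h(b, R) = 1*(0 + 5) = 1*5 = 5)
h(-6, T - 1*(-2))² = 5² = 25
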